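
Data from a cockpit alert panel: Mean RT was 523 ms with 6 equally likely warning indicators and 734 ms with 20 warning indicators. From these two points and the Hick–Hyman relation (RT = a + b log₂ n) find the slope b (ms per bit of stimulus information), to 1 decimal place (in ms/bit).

The slope on a log₂ axis is (734 − 523) / (4.3219 − 2.5850) = 121.476 ms/bit.

121.5 ms/bit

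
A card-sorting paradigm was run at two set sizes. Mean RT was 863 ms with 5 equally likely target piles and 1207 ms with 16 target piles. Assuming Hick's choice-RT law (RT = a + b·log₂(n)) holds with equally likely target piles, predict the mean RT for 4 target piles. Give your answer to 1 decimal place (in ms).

Solve the two-equation system in a and b:
  b = (1207 − 863) / (log₂ 16 − log₂ 5) = 344 / (4 − 2.3219) = 204.997 ms/bit
  a = 863 − 204.997 × 2.3219 = 387.011 ms
Then RT(4) = 387.011 + 204.997 × log₂ 4 = 387.011 + 204.997 × 2 ≈ 797.006 ms.

797.0 ms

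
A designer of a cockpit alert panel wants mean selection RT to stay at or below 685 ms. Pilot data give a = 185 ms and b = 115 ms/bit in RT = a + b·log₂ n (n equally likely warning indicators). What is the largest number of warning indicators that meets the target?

20

115·log₂ n ≤ 685 − 185 = 500, giving log₂ n ≤ 4.3478 and n ≤ 20.362. The largest whole number is 20.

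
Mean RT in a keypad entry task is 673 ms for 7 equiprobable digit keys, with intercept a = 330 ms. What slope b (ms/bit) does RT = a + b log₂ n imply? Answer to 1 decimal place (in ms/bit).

122.2 ms/bit

7 alternatives carry log₂ 7 = 2.8074 bits; the choice cost is 673 − 330 = 343 ms, so b = 343/2.8074 = 122.179 ms/bit.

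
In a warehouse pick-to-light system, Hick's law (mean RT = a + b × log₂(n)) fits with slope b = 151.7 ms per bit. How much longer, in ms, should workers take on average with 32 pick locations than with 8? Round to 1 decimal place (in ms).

The intercept a cancels: ΔRT = b·(log₂ n₂ − log₂ n₁) = b·log₂(n₂/n₁).
log₂(32) − log₂(8) = log₂(32/8) = log₂(4) = 2.
ΔRT = 151.7 × 2.0000 = 303.400 ms.

303.4 ms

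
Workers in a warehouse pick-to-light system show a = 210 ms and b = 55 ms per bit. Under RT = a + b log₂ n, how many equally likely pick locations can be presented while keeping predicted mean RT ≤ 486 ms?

32

Set 210 + 55·log₂ n ≤ 486 → log₂ n ≤ (486 − 210)/55 = 5.0182.
So n ≤ 2^5.0182 = 32.406; the largest integer n is 32.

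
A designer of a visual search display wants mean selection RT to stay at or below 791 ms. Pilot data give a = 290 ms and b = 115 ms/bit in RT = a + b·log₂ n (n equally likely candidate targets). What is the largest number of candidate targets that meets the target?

115·log₂ n ≤ 791 − 290 = 501, giving log₂ n ≤ 4.3565 and n ≤ 20.485. The largest whole number is 20.

20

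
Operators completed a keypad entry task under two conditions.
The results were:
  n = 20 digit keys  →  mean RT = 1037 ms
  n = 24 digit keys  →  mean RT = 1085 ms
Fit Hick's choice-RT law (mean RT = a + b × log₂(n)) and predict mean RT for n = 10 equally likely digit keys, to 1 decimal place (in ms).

With log₂ n on the abscissa the relation is linear; from the two conditions:
  b = (1085 − 1037) / (log₂ 24 − log₂ 20) = 48 / (4.5850 − 4.3219) = 182.486 ms/bit
  a = 1037 − 182.486 × 4.3219 = 248.310 ms
Then RT(10) = 248.310 + 182.486 × log₂ 10 = 248.310 + 182.486 × 3.3219 ≈ 854.514 ms.

854.5 ms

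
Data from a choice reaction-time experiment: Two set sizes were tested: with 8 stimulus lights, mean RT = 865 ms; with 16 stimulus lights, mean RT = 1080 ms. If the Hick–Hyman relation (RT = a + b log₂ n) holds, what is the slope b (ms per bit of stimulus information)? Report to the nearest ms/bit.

The slope on a log₂ axis is (1080 − 865) / (4 − 3) = 215 ms/bit.

215 ms/bit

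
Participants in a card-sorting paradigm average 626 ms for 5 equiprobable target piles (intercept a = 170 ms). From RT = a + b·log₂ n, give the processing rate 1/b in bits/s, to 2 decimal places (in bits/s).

5.09 bits/s

b = (626 − 170)/log₂ 5 = 456/2.3219 = 196.389 ms per bit = 0.19639 s/bit; the reciprocal is 5.092 bits/s.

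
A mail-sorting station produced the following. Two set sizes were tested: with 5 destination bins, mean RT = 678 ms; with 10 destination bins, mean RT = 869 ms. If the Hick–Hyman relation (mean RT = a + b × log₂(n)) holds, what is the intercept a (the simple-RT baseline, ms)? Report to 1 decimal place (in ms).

234.5 ms

Slope: b = (869 − 678) / (log₂ 10 − log₂ 5) = 191/1.0000 = 191.000 ms/bit.
a = RT₁ − b·log₂ n₁ = 678 − 191.000 × 2.3219 = 234.512 ms.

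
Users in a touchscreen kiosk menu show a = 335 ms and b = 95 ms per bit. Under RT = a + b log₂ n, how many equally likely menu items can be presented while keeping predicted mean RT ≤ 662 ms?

10

95·log₂ n ≤ 662 − 335 = 327, giving log₂ n ≤ 3.4421 and n ≤ 10.869. The largest whole number is 10.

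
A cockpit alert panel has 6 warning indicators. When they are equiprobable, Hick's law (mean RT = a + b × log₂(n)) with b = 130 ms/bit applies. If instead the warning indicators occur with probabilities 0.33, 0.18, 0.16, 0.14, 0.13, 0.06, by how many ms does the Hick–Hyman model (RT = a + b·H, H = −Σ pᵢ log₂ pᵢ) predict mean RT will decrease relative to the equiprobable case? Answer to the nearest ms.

Equiprobable entropy H₀ = log₂ 6 = 2.5850 bits.
Skewed entropy H = −Σ pᵢ log₂ pᵢ = 2.4194 bits.
ΔRT = b·(H₀ − H) = 130 × 0.1655 = 21.52 ms.

22 ms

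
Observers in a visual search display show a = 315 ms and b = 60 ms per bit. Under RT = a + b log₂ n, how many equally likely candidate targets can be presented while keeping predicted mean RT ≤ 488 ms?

Set 315 + 60·log₂ n ≤ 488 → log₂ n ≤ (488 − 315)/60 = 2.8833.
So n ≤ 2^2.8833 = 7.379; the largest integer n is 7.

7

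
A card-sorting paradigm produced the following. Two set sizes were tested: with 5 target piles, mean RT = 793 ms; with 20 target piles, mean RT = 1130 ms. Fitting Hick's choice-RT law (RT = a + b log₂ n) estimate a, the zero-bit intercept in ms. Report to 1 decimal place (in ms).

b = (RT₂ − RT₁)/(log₂ n₂ − log₂ n₁) = (1130 − 793)/(4.3219 − 2.3219) = 168.500 ms/bit.
Intercept: a = 793 − 168.500·log₂(5) = 401.755 ms.

401.8 ms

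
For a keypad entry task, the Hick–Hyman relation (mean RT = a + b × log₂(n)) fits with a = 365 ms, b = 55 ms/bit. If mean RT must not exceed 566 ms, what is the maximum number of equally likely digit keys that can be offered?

Set 365 + 55·log₂ n ≤ 566 → log₂ n ≤ (566 − 365)/55 = 3.6545.
So n ≤ 2^3.6545 = 12.593; the largest integer n is 12.

12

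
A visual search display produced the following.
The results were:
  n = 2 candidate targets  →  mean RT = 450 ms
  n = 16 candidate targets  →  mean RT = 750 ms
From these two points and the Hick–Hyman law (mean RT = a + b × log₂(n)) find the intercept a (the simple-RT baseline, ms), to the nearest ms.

350 ms

Slope: b = (750 − 450) / (log₂ 16 − log₂ 2) = 300/3.0000 = 100 ms/bit.
a = RT₁ − b·log₂ n₁ = 450 − 100 × 1 = 350.000 ms.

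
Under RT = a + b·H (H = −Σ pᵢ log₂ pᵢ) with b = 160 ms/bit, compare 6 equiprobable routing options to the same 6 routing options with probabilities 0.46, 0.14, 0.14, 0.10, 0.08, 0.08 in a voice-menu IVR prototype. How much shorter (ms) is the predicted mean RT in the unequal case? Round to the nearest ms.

58 ms

The RT saving is b·ΔH. Equiprobable H₀ = log₂(6) = 2.5850 bits; with the given probabilities H = 2.2248 bits.
b·(H₀ − H) = 160 × (2.5850 − 2.2248) = 57.63 ms.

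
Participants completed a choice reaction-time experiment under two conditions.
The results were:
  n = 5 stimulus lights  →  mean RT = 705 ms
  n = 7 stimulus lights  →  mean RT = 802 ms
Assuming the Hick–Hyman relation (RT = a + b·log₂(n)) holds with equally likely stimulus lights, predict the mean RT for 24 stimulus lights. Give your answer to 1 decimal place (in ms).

Fit slope and intercept:
  b = (802 − 705) / (log₂ 7 − log₂ 5) = 97 / (2.8074 − 2.3219) = 199.824 ms/bit
  a = 705 − 199.824 × 2.3219 = 241.023 ms
Then RT(24) = 241.023 + 199.824 × log₂ 24 = 241.023 + 199.824 × 4.5850 ≈ 1157.209 ms.

1157.2 ms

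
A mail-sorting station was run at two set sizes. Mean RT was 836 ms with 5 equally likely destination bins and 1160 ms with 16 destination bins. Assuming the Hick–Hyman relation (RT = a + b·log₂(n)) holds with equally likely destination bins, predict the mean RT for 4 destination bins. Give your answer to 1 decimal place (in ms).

773.8 ms

Solve the two-equation system in a and b:
  b = (1160 − 836) / (log₂ 16 − log₂ 5) = 324 / (4 − 2.3219) = 193.079 ms/bit
  a = 836 − 193.079 × 2.3219 = 387.685 ms
Then RT(4) = 387.685 + 193.079 × log₂ 4 = 387.685 + 193.079 × 2 ≈ 773.843 ms.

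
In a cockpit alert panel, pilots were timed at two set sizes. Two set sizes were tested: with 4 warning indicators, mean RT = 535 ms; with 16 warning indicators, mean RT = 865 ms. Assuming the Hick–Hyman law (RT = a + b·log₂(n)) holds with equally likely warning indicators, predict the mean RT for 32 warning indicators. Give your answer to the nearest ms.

Fit slope and intercept:
  b = (865 − 535) / (log₂ 16 − log₂ 4) = 330 / (4 − 2) = 165 ms/bit
  a = 535 − 165 × 2 = 205 ms
Then RT(32) = 205 + 165 × log₂ 32 = 205 + 165 × 5 ≈ 1030.000 ms.

1030 ms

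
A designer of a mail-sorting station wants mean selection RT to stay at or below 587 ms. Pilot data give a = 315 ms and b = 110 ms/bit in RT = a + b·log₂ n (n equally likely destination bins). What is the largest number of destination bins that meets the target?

5

Information budget: (587 − 315)/110 = 2.4727 bits, so n ≤ 2^2.4727 = 5.551 → at most 5.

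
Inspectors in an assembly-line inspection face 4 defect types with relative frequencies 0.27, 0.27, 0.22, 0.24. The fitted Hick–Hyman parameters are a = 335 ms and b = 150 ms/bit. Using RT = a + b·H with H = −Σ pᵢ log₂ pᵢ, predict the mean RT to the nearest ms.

Entropy contributions −pᵢ log₂ pᵢ: 0.5100, 0.5100, 0.4806, 0.4941; sum H = 1.9948 bits.
RT = a + bH = 335 + 150·1.9948 = 634.21 ms.

634 ms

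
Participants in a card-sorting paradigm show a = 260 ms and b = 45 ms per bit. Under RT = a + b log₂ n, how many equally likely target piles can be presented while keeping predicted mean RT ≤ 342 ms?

3

45·log₂ n ≤ 342 − 260 = 82, giving log₂ n ≤ 1.8222 and n ≤ 3.536. The largest whole number is 3.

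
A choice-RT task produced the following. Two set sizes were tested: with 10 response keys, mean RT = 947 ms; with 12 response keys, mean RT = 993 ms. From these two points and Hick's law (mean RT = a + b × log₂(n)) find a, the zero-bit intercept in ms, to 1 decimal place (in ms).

366.1 ms

The slope on a log₂ axis is (993 − 947) / (3.5850 − 3.3219) = 174.882 ms/bit.
Intercept: a = 947 − 174.882·log₂(10) = 366.054 ms.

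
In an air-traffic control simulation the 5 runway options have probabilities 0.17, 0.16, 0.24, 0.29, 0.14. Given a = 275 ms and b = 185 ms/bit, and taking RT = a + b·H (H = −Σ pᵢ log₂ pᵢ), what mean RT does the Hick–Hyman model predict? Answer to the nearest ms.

Entropy contributions −pᵢ log₂ pᵢ: 0.4346, 0.4230, 0.4941, 0.5179, 0.3971; sum H = 2.2668 bits.
RT = a + bH = 275 + 185·2.2668 = 694.35 ms.

694 ms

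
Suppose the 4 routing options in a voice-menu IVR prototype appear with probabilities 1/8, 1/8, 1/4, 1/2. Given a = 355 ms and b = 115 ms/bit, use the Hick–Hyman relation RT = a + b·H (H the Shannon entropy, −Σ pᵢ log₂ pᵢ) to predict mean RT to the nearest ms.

556 ms

H = −Σ pᵢ log₂ pᵢ = 0.125·3 + 0.125·3 + 0.25·2 + 0.5·1 = 1.750 bits.
RT = 355 + 115 × 1.750 = 556.25 ms.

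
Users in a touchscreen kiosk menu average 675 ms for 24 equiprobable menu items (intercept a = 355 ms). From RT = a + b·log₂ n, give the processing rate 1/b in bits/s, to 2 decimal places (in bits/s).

Choice component = 675 − 355 = 320 ms over log₂(24) = 4.5850 bits.
b = 320 / 4.5850 = 69.793 ms/bit, so 1/b = 14.328 bits/s.

14.33 bits/s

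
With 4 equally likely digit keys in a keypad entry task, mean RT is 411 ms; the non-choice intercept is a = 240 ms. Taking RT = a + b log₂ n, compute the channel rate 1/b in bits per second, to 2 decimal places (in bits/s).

b = (411 − 240)/log₂ 4 = 171/2 = 85.500 ms per bit = 0.08550 s/bit; the reciprocal is 11.696 bits/s.

11.70 bits/s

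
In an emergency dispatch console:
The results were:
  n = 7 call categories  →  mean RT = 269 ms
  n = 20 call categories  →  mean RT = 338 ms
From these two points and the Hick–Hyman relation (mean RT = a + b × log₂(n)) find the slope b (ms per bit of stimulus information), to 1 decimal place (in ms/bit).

45.6 ms/bit

b = (RT₂ − RT₁)/(log₂ n₂ − log₂ n₁) = (338 − 269)/(4.3219 − 2.8074) = 45.557 ms/bit.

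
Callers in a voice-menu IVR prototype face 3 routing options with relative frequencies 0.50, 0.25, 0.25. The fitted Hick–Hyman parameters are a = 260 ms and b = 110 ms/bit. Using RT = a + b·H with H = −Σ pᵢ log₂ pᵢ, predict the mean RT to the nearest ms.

425 ms

H = 0.50·log₂(1/0.50) + 0.25·log₂(1/0.25) + 0.25·log₂(1/0.25) = 1.5000 bits.
RT = 260 + 110 × 1.5000 = 425.00 ms.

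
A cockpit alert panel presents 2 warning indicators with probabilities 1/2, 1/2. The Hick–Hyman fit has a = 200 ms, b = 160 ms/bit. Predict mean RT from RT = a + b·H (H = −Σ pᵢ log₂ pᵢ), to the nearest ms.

H = −Σ pᵢ log₂ pᵢ = 0.5·1 + 0.5·1 = 1.000 bits.
RT = 200 + 160 × 1.000 = 360.00 ms.

360 ms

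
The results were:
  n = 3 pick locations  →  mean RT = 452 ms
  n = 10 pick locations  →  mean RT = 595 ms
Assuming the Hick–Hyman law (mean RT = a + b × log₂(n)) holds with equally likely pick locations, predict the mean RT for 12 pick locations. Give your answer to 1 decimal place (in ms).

Solve the two-equation system in a and b:
  b = (595 − 452) / (log₂ 10 − log₂ 3) = 143 / (3.3219 − 1.5850) = 82.327 ms/bit
  a = 452 − 82.327 × 1.5850 = 321.514 ms
Then RT(12) = 321.514 + 82.327 × log₂ 12 = 321.514 + 82.327 × 3.5850 ≈ 616.655 ms.

616.7 ms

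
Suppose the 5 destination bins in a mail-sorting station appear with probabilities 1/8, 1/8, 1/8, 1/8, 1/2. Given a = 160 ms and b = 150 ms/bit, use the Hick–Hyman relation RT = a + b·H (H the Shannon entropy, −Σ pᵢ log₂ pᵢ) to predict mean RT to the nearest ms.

H = −Σ pᵢ log₂ pᵢ = 0.125·3 + 0.125·3 + 0.125·3 + 0.125·3 + 0.5·1 = 2.000 bits.
RT = 160 + 150 × 2.000 = 460.00 ms.

460 ms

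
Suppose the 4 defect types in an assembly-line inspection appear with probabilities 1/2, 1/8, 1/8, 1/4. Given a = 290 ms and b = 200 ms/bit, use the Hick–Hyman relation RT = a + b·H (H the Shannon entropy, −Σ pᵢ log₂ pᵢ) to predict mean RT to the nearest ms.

640 ms

H = −Σ pᵢ log₂ pᵢ = 0.5·1 + 0.125·3 + 0.125·3 + 0.25·2 = 1.750 bits.
RT = 290 + 200 × 1.750 = 640.00 ms.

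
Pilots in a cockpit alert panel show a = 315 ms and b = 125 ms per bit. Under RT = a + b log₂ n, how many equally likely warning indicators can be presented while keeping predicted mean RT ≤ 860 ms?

125·log₂ n ≤ 860 − 315 = 545, giving log₂ n ≤ 4.3600 and n ≤ 20.535. The largest whole number is 20.

20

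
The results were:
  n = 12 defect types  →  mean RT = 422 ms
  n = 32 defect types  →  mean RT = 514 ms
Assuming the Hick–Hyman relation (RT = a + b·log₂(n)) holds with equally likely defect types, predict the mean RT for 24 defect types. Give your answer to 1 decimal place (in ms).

487.0 ms

Solve the two-equation system in a and b:
  b = (514 − 422) / (log₂ 32 − log₂ 12) = 92 / (5 − 3.5850) = 65.016 ms/bit
  a = 422 − 65.016 × 3.5850 = 188.920 ms
Then RT(24) = 188.920 + 65.016 × log₂ 24 = 188.920 + 65.016 × 4.5850 ≈ 487.016 ms.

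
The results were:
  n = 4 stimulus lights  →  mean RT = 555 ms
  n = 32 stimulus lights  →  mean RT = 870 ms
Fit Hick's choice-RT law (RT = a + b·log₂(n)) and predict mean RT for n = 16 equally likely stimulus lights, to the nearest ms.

765 ms

Fit slope and intercept:
  b = (870 − 555) / (log₂ 32 − log₂ 4) = 315 / (5 − 2) = 105 ms/bit
  a = 555 − 105 × 2 = 345 ms
Then RT(16) = 345 + 105 × log₂ 16 = 345 + 105 × 4 ≈ 765.000 ms.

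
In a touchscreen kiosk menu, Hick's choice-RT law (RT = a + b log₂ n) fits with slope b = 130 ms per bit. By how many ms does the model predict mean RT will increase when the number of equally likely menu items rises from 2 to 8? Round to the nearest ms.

260 ms

ΔRT = (a + b log₂ n₂) − (a + b log₂ n₁) = b·(log₂ n₂ − log₂ n₁).
log₂(8) − log₂(2) = log₂(8/2) = log₂(4) = 2.
ΔRT = 130 × 2.0000 = 260.000 ms.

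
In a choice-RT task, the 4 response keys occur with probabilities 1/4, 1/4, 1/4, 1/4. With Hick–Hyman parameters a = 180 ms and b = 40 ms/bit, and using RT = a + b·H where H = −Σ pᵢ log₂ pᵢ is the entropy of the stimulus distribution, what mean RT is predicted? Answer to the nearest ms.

Each term −pᵢ log₂ pᵢ: 0.25·2 + 0.25·2 + 0.25·2 + 0.25·2; summed, H = 2.000 bits.
Mean RT = a + bH = 180 + 40·2.000 = 260.00 ms.

260 ms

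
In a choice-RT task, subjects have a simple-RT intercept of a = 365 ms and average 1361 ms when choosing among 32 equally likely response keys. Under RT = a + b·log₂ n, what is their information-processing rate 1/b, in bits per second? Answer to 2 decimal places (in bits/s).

5.02 bits/s

Choice component = 1361 − 365 = 996 ms over log₂(32) = 5 bits.
b = 996 / 5 = 199.200 ms/bit, so 1/b = 5.020 bits/s.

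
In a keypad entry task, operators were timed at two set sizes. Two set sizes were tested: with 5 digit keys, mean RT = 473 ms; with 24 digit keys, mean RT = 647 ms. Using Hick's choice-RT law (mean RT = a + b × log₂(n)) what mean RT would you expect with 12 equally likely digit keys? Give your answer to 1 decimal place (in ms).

Solve the two-equation system in a and b:
  b = (647 − 473) / (log₂ 24 − log₂ 5) = 174 / (4.5850 − 2.3219) = 76.888 ms/bit
  a = 473 − 76.888 × 2.3219 = 294.472 ms
Then RT(12) = 294.472 + 76.888 × log₂ 12 = 294.472 + 76.888 × 3.5850 ≈ 570.112 ms.

570.1 ms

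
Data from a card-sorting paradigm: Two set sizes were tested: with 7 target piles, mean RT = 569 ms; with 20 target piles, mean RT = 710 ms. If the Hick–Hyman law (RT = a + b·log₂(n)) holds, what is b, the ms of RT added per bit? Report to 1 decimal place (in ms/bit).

Slope: b = (710 − 569) / (log₂ 20 − log₂ 7) = 141/1.5146 = 93.096 ms/bit.

93.1 ms/bit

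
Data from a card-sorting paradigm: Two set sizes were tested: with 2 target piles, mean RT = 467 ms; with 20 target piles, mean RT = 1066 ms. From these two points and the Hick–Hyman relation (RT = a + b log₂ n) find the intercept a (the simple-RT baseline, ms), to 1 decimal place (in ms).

b = (RT₂ − RT₁)/(log₂ n₂ − log₂ n₁) = (1066 − 467)/(4.3219 − 1) = 180.317 ms/bit.
a = RT₁ − b·log₂ n₁ = 467 − 180.317 × 1 = 286.683 ms.

286.7 ms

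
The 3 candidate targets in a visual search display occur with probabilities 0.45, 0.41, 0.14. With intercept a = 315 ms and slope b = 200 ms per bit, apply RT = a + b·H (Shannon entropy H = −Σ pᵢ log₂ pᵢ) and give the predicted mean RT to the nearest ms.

H = 0.45·log₂(1/0.45) + 0.41·log₂(1/0.41) + 0.14·log₂(1/0.14) = 1.4429 bits.
RT = 315 + 200 × 1.4429 = 603.58 ms.

604 ms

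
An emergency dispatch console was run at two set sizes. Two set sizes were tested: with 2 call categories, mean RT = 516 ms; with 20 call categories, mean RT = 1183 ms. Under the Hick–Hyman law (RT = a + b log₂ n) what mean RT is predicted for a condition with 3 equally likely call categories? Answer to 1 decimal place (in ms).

RT is linear in log₂ n, so two points fix the line:
  b = (1183 − 516) / (log₂ 20 − log₂ 2) = 667 / (4.3219 − 1) = 200.787 ms/bit
  a = 516 − 200.787 × 1 = 315.213 ms
Then RT(3) = 315.213 + 200.787 × log₂ 3 = 315.213 + 200.787 × 1.5850 ≈ 633.453 ms.

633.5 ms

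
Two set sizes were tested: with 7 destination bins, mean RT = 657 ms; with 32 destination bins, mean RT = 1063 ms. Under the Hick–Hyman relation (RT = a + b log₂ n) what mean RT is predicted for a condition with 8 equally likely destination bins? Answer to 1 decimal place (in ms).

692.7 ms

RT is linear in log₂ n, so two points fix the line:
  b = (1063 − 657) / (log₂ 32 − log₂ 7) = 406 / (5 − 2.8074) = 185.164 ms/bit
  a = 657 − 185.164 × 2.8074 = 137.178 ms
Then RT(8) = 137.178 + 185.164 × log₂ 8 = 137.178 + 185.164 × 3 ≈ 692.671 ms.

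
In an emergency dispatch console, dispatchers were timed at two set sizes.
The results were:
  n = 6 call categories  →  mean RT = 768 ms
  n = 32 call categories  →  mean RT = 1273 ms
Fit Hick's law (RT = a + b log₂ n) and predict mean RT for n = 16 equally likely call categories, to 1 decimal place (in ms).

With log₂ n on the abscissa the relation is linear; from the two conditions:
  b = (1273 − 768) / (log₂ 32 − log₂ 6) = 505 / (5 − 2.5850) = 209.106 ms/bit
  a = 768 − 209.106 × 2.5850 = 227.468 ms
Then RT(16) = 227.468 + 209.106 × log₂ 16 = 227.468 + 209.106 × 4 ≈ 1063.894 ms.

1063.9 ms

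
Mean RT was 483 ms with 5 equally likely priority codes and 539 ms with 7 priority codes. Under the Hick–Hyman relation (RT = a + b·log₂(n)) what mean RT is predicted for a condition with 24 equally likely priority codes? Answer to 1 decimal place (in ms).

Fit slope and intercept:
  b = (539 − 483) / (log₂ 7 − log₂ 5) = 56 / (2.8074 − 2.3219) = 115.362 ms/bit
  a = 483 − 115.362 × 2.3219 = 215.137 ms
Then RT(24) = 215.137 + 115.362 × log₂ 24 = 215.137 + 115.362 × 4.5850 ≈ 744.069 ms.

744.1 ms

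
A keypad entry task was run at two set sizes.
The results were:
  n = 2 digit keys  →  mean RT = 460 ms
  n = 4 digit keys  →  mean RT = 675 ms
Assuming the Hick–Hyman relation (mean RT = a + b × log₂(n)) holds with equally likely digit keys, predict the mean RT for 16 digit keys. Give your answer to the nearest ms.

1105 ms

Fit slope and intercept:
  b = (675 − 460) / (log₂ 4 − log₂ 2) = 215 / (2 − 1) = 215 ms/bit
  a = 460 − 215 × 1 = 245 ms
Then RT(16) = 245 + 215 × log₂ 16 = 245 + 215 × 4 ≈ 1105.000 ms.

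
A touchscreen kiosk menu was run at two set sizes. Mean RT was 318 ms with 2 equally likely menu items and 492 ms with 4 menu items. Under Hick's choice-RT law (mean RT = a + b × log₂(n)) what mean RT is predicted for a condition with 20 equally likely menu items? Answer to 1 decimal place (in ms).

896.0 ms

Fit slope and intercept:
  b = (492 − 318) / (log₂ 4 − log₂ 2) = 174 / (2 − 1) = 174.000 ms/bit
  a = 318 − 174.000 × 1 = 144.000 ms
Then RT(20) = 144.000 + 174.000 × log₂ 20 = 144.000 + 174.000 × 4.3219 ≈ 896.015 ms.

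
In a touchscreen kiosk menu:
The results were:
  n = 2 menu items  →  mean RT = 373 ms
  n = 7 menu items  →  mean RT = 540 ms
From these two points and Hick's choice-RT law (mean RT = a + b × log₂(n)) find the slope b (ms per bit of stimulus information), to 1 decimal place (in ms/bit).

92.4 ms/bit

Slope: b = (540 − 373) / (log₂ 7 − log₂ 2) = 167/1.8074 = 92.400 ms/bit.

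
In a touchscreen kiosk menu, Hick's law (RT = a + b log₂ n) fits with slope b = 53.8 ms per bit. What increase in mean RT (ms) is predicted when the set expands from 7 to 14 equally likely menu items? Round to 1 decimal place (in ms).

53.8 ms

The intercept a cancels: ΔRT = b·(log₂ n₂ − log₂ n₁) = b·log₂(n₂/n₁).
log₂(14) − log₂(7) = log₂(14/7) = log₂(2) = 1.
ΔRT = 53.8 × 1.0000 = 53.800 ms.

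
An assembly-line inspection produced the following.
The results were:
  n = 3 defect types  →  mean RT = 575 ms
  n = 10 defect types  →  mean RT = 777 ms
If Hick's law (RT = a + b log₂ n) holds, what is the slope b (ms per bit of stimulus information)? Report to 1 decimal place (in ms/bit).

b = (RT₂ − RT₁)/(log₂ n₂ − log₂ n₁) = (777 − 575)/(3.3219 − 1.5850) = 116.295 ms/bit.

116.3 ms/bit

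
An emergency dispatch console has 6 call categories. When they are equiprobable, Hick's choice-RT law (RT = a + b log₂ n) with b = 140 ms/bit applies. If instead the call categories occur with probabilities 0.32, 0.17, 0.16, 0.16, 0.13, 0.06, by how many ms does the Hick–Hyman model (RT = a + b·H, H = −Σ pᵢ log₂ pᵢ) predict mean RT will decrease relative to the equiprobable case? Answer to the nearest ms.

21 ms

The RT saving is b·ΔH. Equiprobable H₀ = log₂(6) = 2.5850 bits; with the given probabilities H = 2.4328 bits.
b·(H₀ − H) = 140 × (2.5850 − 2.4328) = 21.30 ms.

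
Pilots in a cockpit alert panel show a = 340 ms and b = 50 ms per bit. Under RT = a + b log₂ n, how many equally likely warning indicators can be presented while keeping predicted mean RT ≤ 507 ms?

Information budget: (507 − 340)/50 = 3.3400 bits, so n ≤ 2^3.3400 = 10.126 → at most 10.

10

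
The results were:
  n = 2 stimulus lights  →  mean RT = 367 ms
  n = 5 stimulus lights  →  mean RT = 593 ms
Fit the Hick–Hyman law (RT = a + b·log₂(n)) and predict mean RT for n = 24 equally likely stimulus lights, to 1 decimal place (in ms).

979.9 ms

Solve the two-equation system in a and b:
  b = (593 − 367) / (log₂ 5 − log₂ 2) = 226 / (2.3219 − 1) = 170.962 ms/bit
  a = 367 − 170.962 × 1 = 196.038 ms
Then RT(24) = 196.038 + 170.962 × log₂ 24 = 196.038 + 170.962 × 4.5850 ≈ 979.894 ms.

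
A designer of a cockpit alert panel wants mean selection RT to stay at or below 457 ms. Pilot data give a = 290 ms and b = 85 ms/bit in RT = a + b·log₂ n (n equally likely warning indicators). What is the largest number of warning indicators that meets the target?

Information budget: (457 − 290)/85 = 1.9647 bits, so n ≤ 2^1.9647 = 3.903 → at most 3.

3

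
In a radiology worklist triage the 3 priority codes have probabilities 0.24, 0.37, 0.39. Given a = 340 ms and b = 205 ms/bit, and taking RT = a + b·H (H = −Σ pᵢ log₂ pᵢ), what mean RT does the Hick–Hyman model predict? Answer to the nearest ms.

H = 0.24·log₂(1/0.24) + 0.37·log₂(1/0.37) + 0.39·log₂(1/0.39) = 1.5547 bits.
RT = 340 + 205 × 1.5547 = 658.71 ms.

659 ms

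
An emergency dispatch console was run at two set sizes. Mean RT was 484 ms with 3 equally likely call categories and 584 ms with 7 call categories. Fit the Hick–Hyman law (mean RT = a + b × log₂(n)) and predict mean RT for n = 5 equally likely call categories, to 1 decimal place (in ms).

544.3 ms

RT is linear in log₂ n, so two points fix the line:
  b = (584 − 484) / (log₂ 7 − log₂ 3) = 100 / (2.8074 − 1.5850) = 81.807 ms/bit
  a = 484 − 81.807 × 1.5850 = 354.339 ms
Then RT(5) = 354.339 + 81.807 × log₂ 5 = 354.339 + 81.807 × 2.3219 ≈ 544.289 ms.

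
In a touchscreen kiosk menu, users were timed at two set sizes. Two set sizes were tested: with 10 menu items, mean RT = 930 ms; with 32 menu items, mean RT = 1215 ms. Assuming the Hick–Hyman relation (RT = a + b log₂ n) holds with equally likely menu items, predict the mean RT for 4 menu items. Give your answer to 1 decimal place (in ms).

705.5 ms

With log₂ n on the abscissa the relation is linear; from the two conditions:
  b = (1215 − 930) / (log₂ 32 − log₂ 10) = 285 / (5 − 3.3219) = 169.838 ms/bit
  a = 930 − 169.838 × 3.3219 = 365.811 ms
Then RT(4) = 365.811 + 169.838 × log₂ 4 = 365.811 + 169.838 × 2 ≈ 705.487 ms.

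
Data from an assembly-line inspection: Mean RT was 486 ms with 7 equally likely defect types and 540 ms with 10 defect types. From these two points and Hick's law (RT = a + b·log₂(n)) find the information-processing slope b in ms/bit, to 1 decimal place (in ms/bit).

b = (RT₂ − RT₁)/(log₂ n₂ − log₂ n₁) = (540 − 486)/(3.3219 − 2.8074) = 104.941 ms/bit.

104.9 ms/bit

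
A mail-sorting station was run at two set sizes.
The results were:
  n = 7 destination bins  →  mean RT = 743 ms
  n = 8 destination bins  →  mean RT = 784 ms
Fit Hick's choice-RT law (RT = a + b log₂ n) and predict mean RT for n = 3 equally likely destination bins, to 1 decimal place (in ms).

With log₂ n on the abscissa the relation is linear; from the two conditions:
  b = (784 − 743) / (log₂ 8 − log₂ 7) = 41 / (3 − 2.8074) = 212.827 ms/bit
  a = 743 − 212.827 × 2.8074 = 145.520 ms
Then RT(3) = 145.520 + 212.827 × log₂ 3 = 145.520 + 212.827 × 1.5850 ≈ 482.842 ms.

482.8 ms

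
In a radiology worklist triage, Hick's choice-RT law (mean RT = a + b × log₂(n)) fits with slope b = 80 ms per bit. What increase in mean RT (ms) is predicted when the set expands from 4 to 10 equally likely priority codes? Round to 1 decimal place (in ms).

Only the slope matters, since a is common to both: ΔRT = b·log₂(n₂/n₁).
log₂(10) − log₂(4) = 3.3219 − 2 = 1.3219.
ΔRT = 80 × 1.3219 = 105.754 ms.

105.8 ms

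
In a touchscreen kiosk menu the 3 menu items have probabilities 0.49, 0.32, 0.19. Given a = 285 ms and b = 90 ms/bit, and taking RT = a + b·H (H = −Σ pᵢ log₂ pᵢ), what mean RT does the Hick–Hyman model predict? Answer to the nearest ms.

419 ms

H = 0.49·log₂(1/0.49) + 0.32·log₂(1/0.32) + 0.19·log₂(1/0.19) = 1.4855 bits.
RT = 285 + 90 × 1.4855 = 418.70 ms.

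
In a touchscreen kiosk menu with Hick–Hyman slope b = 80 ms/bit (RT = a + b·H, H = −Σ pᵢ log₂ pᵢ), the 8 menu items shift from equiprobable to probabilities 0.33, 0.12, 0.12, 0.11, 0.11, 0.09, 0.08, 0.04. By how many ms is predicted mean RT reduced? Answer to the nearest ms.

20 ms

Equiprobable entropy H₀ = log₂ 8 = 3.0000 bits.
Skewed entropy H = −Σ pᵢ log₂ pᵢ = 2.7524 bits.
ΔRT = b·(H₀ − H) = 80 × 0.2476 = 19.80 ms.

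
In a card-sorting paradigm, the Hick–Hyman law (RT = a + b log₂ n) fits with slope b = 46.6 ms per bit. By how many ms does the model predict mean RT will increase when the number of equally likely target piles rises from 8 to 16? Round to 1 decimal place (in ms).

ΔRT = (a + b log₂ n₂) − (a + b log₂ n₁) = b·(log₂ n₂ − log₂ n₁).
log₂(16) − log₂(8) = log₂(16/8) = log₂(2) = 1.
ΔRT = 46.6 × 1.0000 = 46.600 ms.

46.6 ms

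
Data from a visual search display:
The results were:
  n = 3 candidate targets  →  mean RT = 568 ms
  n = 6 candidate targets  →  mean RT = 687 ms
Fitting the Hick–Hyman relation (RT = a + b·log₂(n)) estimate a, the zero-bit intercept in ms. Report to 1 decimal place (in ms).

Slope: b = (687 − 568) / (log₂ 6 − log₂ 3) = 119/1.0000 = 119.000 ms/bit.
a = RT₁ − b·log₂ n₁ = 568 − 119.000 × 1.5850 = 379.389 ms.

379.4 ms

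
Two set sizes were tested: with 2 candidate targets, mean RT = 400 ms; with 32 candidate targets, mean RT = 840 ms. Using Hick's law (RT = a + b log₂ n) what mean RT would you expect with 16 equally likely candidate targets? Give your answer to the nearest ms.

730 ms

RT is linear in log₂ n, so two points fix the line:
  b = (840 − 400) / (log₂ 32 − log₂ 2) = 440 / (5 − 1) = 110 ms/bit
  a = 400 − 110 × 1 = 290 ms
Then RT(16) = 290 + 110 × log₂ 16 = 290 + 110 × 4 ≈ 730.000 ms.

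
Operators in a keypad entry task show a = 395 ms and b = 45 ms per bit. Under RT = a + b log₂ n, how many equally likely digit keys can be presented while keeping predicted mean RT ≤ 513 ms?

Information budget: (513 − 395)/45 = 2.6222 bits, so n ≤ 2^2.6222 = 6.157 → at most 6.

6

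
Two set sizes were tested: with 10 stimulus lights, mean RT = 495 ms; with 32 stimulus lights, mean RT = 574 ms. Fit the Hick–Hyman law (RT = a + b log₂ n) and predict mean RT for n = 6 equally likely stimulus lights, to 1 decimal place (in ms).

460.3 ms

Fit slope and intercept:
  b = (574 − 495) / (log₂ 32 − log₂ 10) = 79 / (5 − 3.3219) = 47.078 ms/bit
  a = 495 − 47.078 × 3.3219 = 338.611 ms
Then RT(6) = 338.611 + 47.078 × log₂ 6 = 338.611 + 47.078 × 2.5850 ≈ 460.305 ms.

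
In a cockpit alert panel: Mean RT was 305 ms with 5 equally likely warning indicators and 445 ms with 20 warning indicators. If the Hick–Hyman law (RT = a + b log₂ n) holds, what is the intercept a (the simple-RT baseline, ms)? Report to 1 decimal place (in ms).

142.5 ms

The slope on a log₂ axis is (445 − 305) / (4.3219 − 2.3219) = 70.000 ms/bit.
Intercept: a = 305 − 70.000·log₂(5) = 142.465 ms.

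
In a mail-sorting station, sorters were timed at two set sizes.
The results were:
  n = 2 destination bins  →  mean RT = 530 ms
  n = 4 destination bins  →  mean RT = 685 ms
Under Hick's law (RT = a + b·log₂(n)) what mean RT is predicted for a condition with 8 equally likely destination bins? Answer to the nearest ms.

RT is linear in log₂ n, so two points fix the line:
  b = (685 − 530) / (log₂ 4 − log₂ 2) = 155 / (2 − 1) = 155 ms/bit
  a = 530 − 155 × 1 = 375 ms
Then RT(8) = 375 + 155 × log₂ 8 = 375 + 155 × 3 ≈ 840.000 ms.

840 ms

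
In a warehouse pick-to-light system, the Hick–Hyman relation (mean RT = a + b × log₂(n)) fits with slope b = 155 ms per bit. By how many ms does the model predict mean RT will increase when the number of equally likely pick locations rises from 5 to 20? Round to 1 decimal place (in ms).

310.0 ms

Only the slope matters, since a is common to both: ΔRT = b·log₂(n₂/n₁).
log₂(20) − log₂(5) = log₂(20/5) = log₂(4) = 2.
ΔRT = 155 × 2.0000 = 310.000 ms.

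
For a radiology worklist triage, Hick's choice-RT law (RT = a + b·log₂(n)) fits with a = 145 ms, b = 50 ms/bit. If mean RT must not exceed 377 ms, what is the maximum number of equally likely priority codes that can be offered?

Set 145 + 50·log₂ n ≤ 377 → log₂ n ≤ (377 − 145)/50 = 4.6400.
So n ≤ 2^4.6400 = 24.933; the largest integer n is 24.

24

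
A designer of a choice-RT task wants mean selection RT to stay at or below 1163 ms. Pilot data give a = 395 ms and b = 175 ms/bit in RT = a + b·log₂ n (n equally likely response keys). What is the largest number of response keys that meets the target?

20

Set 395 + 175·log₂ n ≤ 1163 → log₂ n ≤ (1163 − 395)/175 = 4.3886.
So n ≤ 2^4.3886 = 20.946; the largest integer n is 20.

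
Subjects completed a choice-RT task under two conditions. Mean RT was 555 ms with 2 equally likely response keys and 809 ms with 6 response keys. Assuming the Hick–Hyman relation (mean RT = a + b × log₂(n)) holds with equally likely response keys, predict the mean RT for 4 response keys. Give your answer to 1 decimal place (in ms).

Solve the two-equation system in a and b:
  b = (809 − 555) / (log₂ 6 − log₂ 2) = 254 / (2.5850 − 1) = 160.256 ms/bit
  a = 555 − 160.256 × 1 = 394.744 ms
Then RT(4) = 394.744 + 160.256 × log₂ 4 = 394.744 + 160.256 × 2 ≈ 715.256 ms.

715.3 ms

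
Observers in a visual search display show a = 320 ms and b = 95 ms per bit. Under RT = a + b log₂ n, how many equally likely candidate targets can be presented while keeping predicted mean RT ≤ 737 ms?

Set 320 + 95·log₂ n ≤ 737 → log₂ n ≤ (737 − 320)/95 = 4.3895.
So n ≤ 2^4.3895 = 20.959; the largest integer n is 20.

20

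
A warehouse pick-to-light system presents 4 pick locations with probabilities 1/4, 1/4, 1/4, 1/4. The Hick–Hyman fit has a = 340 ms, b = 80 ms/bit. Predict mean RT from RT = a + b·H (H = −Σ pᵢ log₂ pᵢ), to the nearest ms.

Each term −pᵢ log₂ pᵢ: 0.25·2 + 0.25·2 + 0.25·2 + 0.25·2; summed, H = 2.000 bits.
Mean RT = a + bH = 340 + 80·2.000 = 500.00 ms.

500 ms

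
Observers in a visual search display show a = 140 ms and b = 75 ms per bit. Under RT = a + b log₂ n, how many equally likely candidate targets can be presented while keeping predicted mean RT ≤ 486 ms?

75·log₂ n ≤ 486 − 140 = 346, giving log₂ n ≤ 4.6133 and n ≤ 24.477. The largest whole number is 24.

24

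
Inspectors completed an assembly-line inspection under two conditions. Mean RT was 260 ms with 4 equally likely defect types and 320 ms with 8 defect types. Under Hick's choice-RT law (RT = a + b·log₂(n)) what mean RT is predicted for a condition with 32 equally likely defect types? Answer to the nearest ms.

440 ms

With log₂ n on the abscissa the relation is linear; from the two conditions:
  b = (320 − 260) / (log₂ 8 − log₂ 4) = 60 / (3 − 2) = 60 ms/bit
  a = 260 − 60 × 2 = 140 ms
Then RT(32) = 140 + 60 × log₂ 32 = 140 + 60 × 5 ≈ 440.000 ms.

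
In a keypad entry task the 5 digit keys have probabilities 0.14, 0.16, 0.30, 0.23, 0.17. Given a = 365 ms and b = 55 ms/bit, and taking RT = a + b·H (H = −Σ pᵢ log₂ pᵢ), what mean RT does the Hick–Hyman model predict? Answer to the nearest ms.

Entropy contributions −pᵢ log₂ pᵢ: 0.3971, 0.4230, 0.5211, 0.4877, 0.4346; sum H = 2.2635 bits.
RT = a + bH = 365 + 55·2.2635 = 489.49 ms.

489 ms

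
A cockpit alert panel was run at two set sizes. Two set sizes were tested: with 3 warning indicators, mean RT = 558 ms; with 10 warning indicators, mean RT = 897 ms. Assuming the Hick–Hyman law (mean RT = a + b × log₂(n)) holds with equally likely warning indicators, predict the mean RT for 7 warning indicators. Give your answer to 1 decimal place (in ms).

Solve the two-equation system in a and b:
  b = (897 − 558) / (log₂ 10 − log₂ 3) = 339 / (3.3219 − 1.5850) = 195.168 ms/bit
  a = 558 − 195.168 × 1.5850 = 248.666 ms
Then RT(7) = 248.666 + 195.168 × log₂ 7 = 248.666 + 195.168 × 2.8074 ≈ 796.572 ms.

796.6 ms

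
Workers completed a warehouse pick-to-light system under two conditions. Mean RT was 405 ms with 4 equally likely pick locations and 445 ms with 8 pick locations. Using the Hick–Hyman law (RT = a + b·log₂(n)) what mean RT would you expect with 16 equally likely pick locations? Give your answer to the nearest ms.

485 ms

Fit slope and intercept:
  b = (445 − 405) / (log₂ 8 − log₂ 4) = 40 / (3 − 2) = 40 ms/bit
  a = 405 − 40 × 2 = 325 ms
Then RT(16) = 325 + 40 × log₂ 16 = 325 + 40 × 4 ≈ 485.000 ms.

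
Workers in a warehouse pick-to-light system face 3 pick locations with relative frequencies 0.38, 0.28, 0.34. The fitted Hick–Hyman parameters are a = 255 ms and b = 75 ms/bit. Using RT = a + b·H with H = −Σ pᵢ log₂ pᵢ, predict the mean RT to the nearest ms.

Entropy contributions −pᵢ log₂ pᵢ: 0.5305, 0.5142, 0.5292; sum H = 1.5738 bits.
RT = a + bH = 255 + 75·1.5738 = 373.04 ms.

373 ms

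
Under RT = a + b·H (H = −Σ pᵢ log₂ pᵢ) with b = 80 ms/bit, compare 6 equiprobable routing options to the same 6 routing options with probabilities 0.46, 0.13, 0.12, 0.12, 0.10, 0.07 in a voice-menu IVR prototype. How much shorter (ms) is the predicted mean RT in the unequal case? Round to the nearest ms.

28 ms

The RT saving is b·ΔH. Equiprobable H₀ = log₂(6) = 2.5850 bits; with the given probabilities H = 2.2329 bits.
b·(H₀ − H) = 80 × (2.5850 − 2.2329) = 28.17 ms.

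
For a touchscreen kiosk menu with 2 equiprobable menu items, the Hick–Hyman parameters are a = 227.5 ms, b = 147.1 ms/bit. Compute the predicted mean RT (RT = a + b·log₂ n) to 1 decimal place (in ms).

log₂(2) = 1 bits, so RT = 227.5 + 147.1 × 1 ≈ 374.600 ms.

374.6 ms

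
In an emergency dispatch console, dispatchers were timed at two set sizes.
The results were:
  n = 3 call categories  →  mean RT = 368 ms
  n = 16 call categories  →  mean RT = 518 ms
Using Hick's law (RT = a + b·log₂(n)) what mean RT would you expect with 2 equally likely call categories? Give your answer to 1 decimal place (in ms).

331.7 ms

With log₂ n on the abscissa the relation is linear; from the two conditions:
  b = (518 − 368) / (log₂ 16 − log₂ 3) = 150 / (4 − 1.5850) = 62.111 ms/bit
  a = 368 − 62.111 × 1.5850 = 269.557 ms
Then RT(2) = 269.557 + 62.111 × log₂ 2 = 269.557 + 62.111 × 1 ≈ 331.667 ms.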